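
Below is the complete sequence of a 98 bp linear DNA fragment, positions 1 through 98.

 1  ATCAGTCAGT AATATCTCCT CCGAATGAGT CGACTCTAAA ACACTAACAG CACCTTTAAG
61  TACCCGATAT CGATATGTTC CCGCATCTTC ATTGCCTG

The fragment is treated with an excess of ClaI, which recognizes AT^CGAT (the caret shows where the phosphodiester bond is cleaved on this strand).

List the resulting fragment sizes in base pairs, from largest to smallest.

70, 28 bp

The ClaI site (ATCGAT) starts at position 69.
ClaI cuts after base 2 of each site, so after position 70.
Linear molecule, 1 cut → 2 fragments:
  1–70 → 70 bp
  71–98 → 28 bp
Sorted largest to smallest: 70, 28 bp.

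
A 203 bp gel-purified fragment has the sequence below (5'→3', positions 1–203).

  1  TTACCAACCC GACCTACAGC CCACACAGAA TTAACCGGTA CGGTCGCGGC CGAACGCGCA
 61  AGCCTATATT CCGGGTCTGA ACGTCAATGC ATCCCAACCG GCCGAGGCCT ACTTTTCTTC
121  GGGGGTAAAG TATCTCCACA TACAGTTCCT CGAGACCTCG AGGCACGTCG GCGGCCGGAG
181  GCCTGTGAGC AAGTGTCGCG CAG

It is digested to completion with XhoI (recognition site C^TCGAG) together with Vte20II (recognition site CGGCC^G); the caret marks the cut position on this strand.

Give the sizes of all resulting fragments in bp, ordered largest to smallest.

52, 51, 46, 27, 19, 8 bp

XhoI sites (CTCGAG) start at positions 149, 157.
XhoI cuts after the first base of each site, so after positions 149, 157.
Vte20II sites (CGGCCG) start at positions 47, 99, 172.
Vte20II cuts after base 5 of each site (before the last base), so after positions 51, 103, 176.
Combined cut positions: 51, 103, 149, 157, 176.
Linear molecule, 5 cuts → 6 fragments:
  1–51 → 51 bp
  52–103 → 52 bp
  104–149 → 46 bp
  150–157 → 8 bp
  158–176 → 19 bp
  177–203 → 27 bp
Sorted largest to smallest: 52, 51, 46, 27, 19, 8 bp.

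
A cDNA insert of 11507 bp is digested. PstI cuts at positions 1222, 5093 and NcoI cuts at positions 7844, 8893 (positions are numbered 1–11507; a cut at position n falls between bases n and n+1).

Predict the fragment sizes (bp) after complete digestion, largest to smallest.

3871, 2751, 2614, 1222, 1049 bp

Combined cut positions (sorted): 1222, 5093, 7844, 8893.
Linear molecule, 4 cuts → 5 fragments:
  1222 − 0 = 1222 bp
  5093 − 1222 = 3871 bp
  7844 − 5093 = 2751 bp
  8893 − 7844 = 1049 bp
  11507 − 8893 = 2614 bp
Sorted largest to smallest: 3871, 2751, 2614, 1222, 1049 bp.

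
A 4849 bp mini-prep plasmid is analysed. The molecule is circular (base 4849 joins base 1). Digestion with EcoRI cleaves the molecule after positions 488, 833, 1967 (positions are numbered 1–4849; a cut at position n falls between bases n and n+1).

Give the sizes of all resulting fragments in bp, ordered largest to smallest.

3370, 1134, 345 bp

Circular molecule, 3 cuts → 3 fragments:
  833 − 488 = 345 bp
  1967 − 833 = 1134 bp
  wrap: 4849 − 1967 + 488 = 3370 bp
Sorted largest to smallest: 3370, 1134, 345 bp.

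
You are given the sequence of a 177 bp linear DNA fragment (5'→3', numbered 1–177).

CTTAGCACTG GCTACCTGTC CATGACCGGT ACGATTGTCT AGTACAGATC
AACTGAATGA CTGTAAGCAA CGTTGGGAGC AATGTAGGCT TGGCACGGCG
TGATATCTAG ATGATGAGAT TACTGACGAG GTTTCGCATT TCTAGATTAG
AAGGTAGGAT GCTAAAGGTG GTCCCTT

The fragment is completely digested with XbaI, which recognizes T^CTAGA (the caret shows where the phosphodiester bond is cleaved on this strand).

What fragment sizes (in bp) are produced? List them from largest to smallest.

XbaI sites (TCTAGA) start at positions 106, 141.
XbaI cuts after the first base of each site, so after positions 106, 141.
Linear molecule, 2 cuts → 3 fragments:
  1–106 → 106 bp
  107–141 → 35 bp
  142–177 → 36 bp
Sorted largest to smallest: 106, 36, 35 bp.

106, 36, 35 bp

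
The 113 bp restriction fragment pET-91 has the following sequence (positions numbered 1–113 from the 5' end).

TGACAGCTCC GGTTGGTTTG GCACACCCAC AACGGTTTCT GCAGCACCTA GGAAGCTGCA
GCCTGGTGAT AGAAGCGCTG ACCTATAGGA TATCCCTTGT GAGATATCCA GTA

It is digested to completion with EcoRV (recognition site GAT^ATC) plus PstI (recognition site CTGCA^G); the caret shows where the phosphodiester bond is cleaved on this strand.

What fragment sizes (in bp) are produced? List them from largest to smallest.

43, 31, 17, 14, 8 bp

EcoRV sites (GATATC) start at positions 89, 103.
EcoRV cuts after base 3 of each site, so after positions 91, 105.
PstI sites (CTGCAG) start at positions 39, 56.
PstI cuts after base 5 of each site (before the last base), so after positions 43, 60.
Combined cut positions: 43, 60, 91, 105.
Linear molecule, 4 cuts → 5 fragments:
  1–43 → 43 bp
  44–60 → 17 bp
  61–91 → 31 bp
  92–105 → 14 bp
  106–113 → 8 bp
Sorted largest to smallest: 43, 31, 17, 14, 8 bp.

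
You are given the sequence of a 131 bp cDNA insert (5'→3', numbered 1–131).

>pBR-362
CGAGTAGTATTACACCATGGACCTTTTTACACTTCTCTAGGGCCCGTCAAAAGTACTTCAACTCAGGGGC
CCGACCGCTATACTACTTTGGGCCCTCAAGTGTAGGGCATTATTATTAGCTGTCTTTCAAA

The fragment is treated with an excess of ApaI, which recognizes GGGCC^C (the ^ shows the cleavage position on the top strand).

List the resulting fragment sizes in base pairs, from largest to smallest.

44, 37, 27, 23 bp

ApaI sites (GGGCCC) start at positions 40, 67, 90.
ApaI cuts after base 5 of each site (before the last base), so after positions 44, 71, 94.
Linear molecule, 3 cuts → 4 fragments:
  1–44 → 44 bp
  45–71 → 27 bp
  72–94 → 23 bp
  95–131 → 37 bp
Sorted largest to smallest: 44, 37, 27, 23 bp.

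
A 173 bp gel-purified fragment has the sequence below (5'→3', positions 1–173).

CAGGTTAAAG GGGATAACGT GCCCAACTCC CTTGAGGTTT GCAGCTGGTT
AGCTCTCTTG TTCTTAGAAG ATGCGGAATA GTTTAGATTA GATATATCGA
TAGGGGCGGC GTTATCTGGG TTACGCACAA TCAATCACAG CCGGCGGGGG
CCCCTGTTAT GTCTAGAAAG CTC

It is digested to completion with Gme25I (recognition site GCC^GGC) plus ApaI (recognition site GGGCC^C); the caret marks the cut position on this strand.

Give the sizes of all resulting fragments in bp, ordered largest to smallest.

142, 21, 10 bp

The Gme25I site (GCCGGC) starts at position 140.
Gme25I cuts after base 3 of each site, so after position 142.
The ApaI site (GGGCCC) starts at position 148.
ApaI cuts after base 5 of each site (before the last base), so after position 152.
Combined cut positions: 142, 152.
Linear molecule, 2 cuts → 3 fragments:
  1–142 → 142 bp
  143–152 → 10 bp
  153–173 → 21 bp
Sorted largest to smallest: 142, 21, 10 bp.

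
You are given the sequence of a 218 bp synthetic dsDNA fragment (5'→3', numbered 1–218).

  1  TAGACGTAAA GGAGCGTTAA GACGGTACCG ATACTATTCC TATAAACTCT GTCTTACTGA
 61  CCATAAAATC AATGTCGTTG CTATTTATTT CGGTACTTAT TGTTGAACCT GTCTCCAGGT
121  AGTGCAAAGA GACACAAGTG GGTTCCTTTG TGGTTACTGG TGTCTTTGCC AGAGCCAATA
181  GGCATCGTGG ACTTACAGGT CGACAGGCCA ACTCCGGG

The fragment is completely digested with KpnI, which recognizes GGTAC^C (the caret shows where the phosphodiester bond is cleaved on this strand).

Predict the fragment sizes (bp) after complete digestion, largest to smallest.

The KpnI site (GGTACC) starts at position 24.
KpnI cuts after base 5 of each site (before the last base), so after position 28.
Linear molecule, 1 cut → 2 fragments:
  1–28 → 28 bp
  29–218 → 190 bp
Sorted largest to smallest: 190, 28 bp.

190, 28 bp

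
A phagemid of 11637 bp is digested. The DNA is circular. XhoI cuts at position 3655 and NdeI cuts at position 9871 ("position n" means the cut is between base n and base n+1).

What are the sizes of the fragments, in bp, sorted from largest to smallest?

6216, 5421 bp

Combined cut positions (sorted): 3655, 9871.
Circular molecule, 2 cuts → 2 fragments:
  9871 − 3655 = 6216 bp
  wrap: 11637 − 9871 + 3655 = 5421 bp
Sorted largest to smallest: 6216, 5421 bp.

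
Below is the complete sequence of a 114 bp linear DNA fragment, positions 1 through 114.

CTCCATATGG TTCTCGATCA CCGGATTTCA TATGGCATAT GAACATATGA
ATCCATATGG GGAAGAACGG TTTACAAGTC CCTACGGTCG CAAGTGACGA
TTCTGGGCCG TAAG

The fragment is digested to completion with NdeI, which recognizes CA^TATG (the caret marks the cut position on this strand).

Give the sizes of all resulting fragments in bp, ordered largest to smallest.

59, 25, 10, 8, 7, 5 bp

NdeI sites (CATATG) start at positions 4, 29, 36, 44, 54.
NdeI cuts after base 2 of each site, so after positions 5, 30, 37, 45, 55.
Linear molecule, 5 cuts → 6 fragments:
  1–5 → 5 bp
  6–30 → 25 bp
  31–37 → 7 bp
  38–45 → 8 bp
  46–55 → 10 bp
  56–114 → 59 bp
Sorted largest to smallest: 59, 25, 10, 8, 7, 5 bp.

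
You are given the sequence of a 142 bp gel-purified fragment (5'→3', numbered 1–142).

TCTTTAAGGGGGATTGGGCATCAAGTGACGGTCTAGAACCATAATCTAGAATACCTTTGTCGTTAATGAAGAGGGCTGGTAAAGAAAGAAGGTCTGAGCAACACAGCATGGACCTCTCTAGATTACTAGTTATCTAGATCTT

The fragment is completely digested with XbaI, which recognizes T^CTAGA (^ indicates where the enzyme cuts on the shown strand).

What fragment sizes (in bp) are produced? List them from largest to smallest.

XbaI sites (TCTAGA) start at positions 32, 45, 117, 133.
XbaI cuts after the first base of each site, so after positions 32, 45, 117, 133.
Linear molecule, 4 cuts → 5 fragments:
  1–32 → 32 bp
  33–45 → 13 bp
  46–117 → 72 bp
  118–133 → 16 bp
  134–142 → 9 bp
Sorted largest to smallest: 72, 32, 16, 13, 9 bp.

72, 32, 16, 13, 9 bp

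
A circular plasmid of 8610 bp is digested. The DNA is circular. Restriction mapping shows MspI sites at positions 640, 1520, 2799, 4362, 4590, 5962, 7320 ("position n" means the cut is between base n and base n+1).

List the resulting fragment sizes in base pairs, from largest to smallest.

Circular molecule, 7 cuts → 7 fragments:
  1520 − 640 = 880 bp
  2799 − 1520 = 1279 bp
  4362 − 2799 = 1563 bp
  4590 − 4362 = 228 bp
  5962 − 4590 = 1372 bp
  7320 − 5962 = 1358 bp
  wrap: 8610 − 7320 + 640 = 1930 bp
Sorted largest to smallest: 1930, 1563, 1372, 1358, 1279, 880, 228 bp.

1930, 1563, 1372, 1358, 1279, 880, 228 bp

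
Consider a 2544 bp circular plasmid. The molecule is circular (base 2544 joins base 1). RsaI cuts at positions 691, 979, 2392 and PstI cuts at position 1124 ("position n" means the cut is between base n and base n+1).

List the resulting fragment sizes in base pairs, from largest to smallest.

1268, 843, 288, 145 bp

Combined cut positions (sorted): 691, 979, 1124, 2392.
Circular molecule, 4 cuts → 4 fragments:
  979 − 691 = 288 bp
  1124 − 979 = 145 bp
  2392 − 1124 = 1268 bp
  wrap: 2544 − 2392 + 691 = 843 bp
Sorted largest to smallest: 1268, 843, 288, 145 bp.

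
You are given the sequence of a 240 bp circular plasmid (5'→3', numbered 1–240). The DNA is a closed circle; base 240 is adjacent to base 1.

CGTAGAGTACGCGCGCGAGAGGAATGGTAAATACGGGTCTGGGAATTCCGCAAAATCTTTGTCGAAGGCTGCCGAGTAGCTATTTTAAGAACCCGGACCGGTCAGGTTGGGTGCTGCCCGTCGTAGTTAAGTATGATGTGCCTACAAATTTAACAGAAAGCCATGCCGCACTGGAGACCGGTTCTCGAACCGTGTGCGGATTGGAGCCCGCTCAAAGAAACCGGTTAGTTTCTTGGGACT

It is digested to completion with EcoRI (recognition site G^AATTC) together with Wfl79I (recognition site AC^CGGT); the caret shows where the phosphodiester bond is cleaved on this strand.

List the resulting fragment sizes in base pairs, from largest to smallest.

The EcoRI site (GAATTC) starts at position 43.
EcoRI cuts after the first base of each site, so after position 43.
Wfl79I sites (ACCGGT) start at positions 97, 177, 220.
Wfl79I cuts after base 2 of each site, so after positions 98, 178, 221.
Combined cut positions: 43, 98, 178, 221.
Circular molecule, 4 cuts → 4 fragments:
  44–98 → 55 bp
  99–178 → 80 bp
  179–221 → 43 bp
  222–240 then 1–43 → 19 + 43 = 62 bp
Sorted largest to smallest: 80, 62, 55, 43 bp.

80, 62, 55, 43 bp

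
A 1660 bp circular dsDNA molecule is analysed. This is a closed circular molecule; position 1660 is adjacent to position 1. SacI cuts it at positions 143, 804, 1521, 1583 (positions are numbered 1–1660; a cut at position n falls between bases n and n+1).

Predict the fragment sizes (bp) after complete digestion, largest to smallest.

717, 661, 220, 62 bp

Circular molecule, 4 cuts → 4 fragments:
  804 − 143 = 661 bp
  1521 − 804 = 717 bp
  1583 − 1521 = 62 bp
  wrap: 1660 − 1583 + 143 = 220 bp
Sorted largest to smallest: 717, 661, 220, 62 bp.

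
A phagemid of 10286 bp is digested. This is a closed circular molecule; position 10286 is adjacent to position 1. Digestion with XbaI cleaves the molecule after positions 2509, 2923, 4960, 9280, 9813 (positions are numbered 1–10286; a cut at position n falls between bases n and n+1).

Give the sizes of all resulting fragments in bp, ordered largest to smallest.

4320, 2982, 2037, 533, 414 bp

Circular molecule, 5 cuts → 5 fragments:
  2923 − 2509 = 414 bp
  4960 − 2923 = 2037 bp
  9280 − 4960 = 4320 bp
  9813 − 9280 = 533 bp
  wrap: 10286 − 9813 + 2509 = 2982 bp
Sorted largest to smallest: 4320, 2982, 2037, 533, 414 bp.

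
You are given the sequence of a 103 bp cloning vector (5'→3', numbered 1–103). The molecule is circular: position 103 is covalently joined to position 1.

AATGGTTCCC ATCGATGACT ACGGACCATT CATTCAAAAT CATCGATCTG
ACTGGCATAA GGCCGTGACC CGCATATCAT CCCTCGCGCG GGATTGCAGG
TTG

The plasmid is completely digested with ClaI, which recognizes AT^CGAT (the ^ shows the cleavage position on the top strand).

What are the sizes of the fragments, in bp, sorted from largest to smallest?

72, 31 bp

ClaI sites (ATCGAT) start at positions 11, 42.
ClaI cuts after base 2 of each site, so after positions 12, 43.
Circular molecule, 2 cuts → 2 fragments:
  13–43 → 31 bp
  44–103 then 1–12 → 60 + 12 = 72 bp
Sorted largest to smallest: 72, 31 bp.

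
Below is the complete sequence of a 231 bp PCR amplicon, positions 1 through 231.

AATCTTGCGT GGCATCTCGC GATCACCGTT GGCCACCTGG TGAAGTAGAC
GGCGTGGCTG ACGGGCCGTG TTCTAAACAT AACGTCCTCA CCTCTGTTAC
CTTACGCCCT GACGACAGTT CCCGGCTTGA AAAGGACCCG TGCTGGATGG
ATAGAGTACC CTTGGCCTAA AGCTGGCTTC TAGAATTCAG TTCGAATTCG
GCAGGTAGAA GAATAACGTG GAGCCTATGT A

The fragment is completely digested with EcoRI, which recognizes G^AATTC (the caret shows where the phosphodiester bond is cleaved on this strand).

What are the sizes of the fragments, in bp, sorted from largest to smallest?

EcoRI sites (GAATTC) start at positions 183, 194.
EcoRI cuts after the first base of each site, so after positions 183, 194.
Linear molecule, 2 cuts → 3 fragments:
  1–183 → 183 bp
  184–194 → 11 bp
  195–231 → 37 bp
Sorted largest to smallest: 183, 37, 11 bp.

183, 37, 11 bp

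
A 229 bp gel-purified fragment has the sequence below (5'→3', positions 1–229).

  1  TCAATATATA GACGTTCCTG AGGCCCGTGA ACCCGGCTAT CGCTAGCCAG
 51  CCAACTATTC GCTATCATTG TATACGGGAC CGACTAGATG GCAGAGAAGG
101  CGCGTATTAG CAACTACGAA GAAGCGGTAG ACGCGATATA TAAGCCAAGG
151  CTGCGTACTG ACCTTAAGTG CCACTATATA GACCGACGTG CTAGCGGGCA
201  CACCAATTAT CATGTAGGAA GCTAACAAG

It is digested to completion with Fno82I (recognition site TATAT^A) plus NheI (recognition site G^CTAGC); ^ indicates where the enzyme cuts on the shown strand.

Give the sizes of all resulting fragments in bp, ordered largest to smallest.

Fno82I sites (TATATA) start at positions 5, 137, 175.
Fno82I cuts after base 5 of each site (before the last base), so after positions 9, 141, 179.
NheI sites (GCTAGC) start at positions 42, 190.
NheI cuts after the first base of each site, so after positions 42, 190.
Combined cut positions: 9, 42, 141, 179, 190.
Linear molecule, 5 cuts → 6 fragments:
  1–9 → 9 bp
  10–42 → 33 bp
  43–141 → 99 bp
  142–179 → 38 bp
  180–190 → 11 bp
  191–229 → 39 bp
Sorted largest to smallest: 99, 39, 38, 33, 11, 9 bp.

99, 39, 38, 33, 11, 9 bp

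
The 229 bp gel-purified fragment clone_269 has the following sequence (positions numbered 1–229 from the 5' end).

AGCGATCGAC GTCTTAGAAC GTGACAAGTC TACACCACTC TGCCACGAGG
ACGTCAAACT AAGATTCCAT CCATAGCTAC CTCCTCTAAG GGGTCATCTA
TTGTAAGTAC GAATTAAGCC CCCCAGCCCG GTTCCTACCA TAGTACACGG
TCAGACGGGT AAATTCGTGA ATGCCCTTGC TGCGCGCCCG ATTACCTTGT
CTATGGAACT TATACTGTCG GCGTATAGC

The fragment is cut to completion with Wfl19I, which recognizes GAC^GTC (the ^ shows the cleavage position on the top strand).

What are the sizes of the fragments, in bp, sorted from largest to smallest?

Wfl19I sites (GACGTC) start at positions 8, 50.
Wfl19I cuts after base 3 of each site, so after positions 10, 52.
Linear molecule, 2 cuts → 3 fragments:
  1–10 → 10 bp
  11–52 → 42 bp
  53–229 → 177 bp
Sorted largest to smallest: 177, 42, 10 bp.

177, 42, 10 bp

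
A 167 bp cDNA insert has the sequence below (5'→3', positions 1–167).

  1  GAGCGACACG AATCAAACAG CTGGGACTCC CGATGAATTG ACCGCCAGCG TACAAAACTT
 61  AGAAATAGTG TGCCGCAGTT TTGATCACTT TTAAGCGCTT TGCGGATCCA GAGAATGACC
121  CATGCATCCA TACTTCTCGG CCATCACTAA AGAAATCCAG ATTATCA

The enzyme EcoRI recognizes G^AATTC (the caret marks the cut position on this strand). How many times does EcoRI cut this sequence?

0

No occurrence of GAATTC is present in the sequence.
EcoRI does not cut: 0 sites.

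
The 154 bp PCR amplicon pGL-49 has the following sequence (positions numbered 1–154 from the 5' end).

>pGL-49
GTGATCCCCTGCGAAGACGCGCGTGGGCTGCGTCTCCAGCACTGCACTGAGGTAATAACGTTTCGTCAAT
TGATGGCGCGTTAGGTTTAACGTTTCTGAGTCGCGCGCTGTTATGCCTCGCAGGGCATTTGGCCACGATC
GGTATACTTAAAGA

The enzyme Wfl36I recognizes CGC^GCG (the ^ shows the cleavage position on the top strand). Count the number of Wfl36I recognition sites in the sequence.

CGCGCG occurs starting at positions 18, 102.
Wfl36I cuts at 2 sites.

2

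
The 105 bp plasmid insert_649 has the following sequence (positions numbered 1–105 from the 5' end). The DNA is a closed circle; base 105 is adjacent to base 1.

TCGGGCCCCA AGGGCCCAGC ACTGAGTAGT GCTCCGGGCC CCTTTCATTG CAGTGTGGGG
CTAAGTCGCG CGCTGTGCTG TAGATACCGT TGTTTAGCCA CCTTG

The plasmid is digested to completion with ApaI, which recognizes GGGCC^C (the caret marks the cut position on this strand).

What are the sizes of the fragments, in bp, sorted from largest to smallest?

72, 24, 9 bp

ApaI sites (GGGCCC) start at positions 3, 12, 36.
ApaI cuts after base 5 of each site (before the last base), so after positions 7, 16, 40.
Circular molecule, 3 cuts → 3 fragments:
  8–16 → 9 bp
  17–40 → 24 bp
  41–105 then 1–7 → 65 + 7 = 72 bp
Sorted largest to smallest: 72, 24, 9 bp.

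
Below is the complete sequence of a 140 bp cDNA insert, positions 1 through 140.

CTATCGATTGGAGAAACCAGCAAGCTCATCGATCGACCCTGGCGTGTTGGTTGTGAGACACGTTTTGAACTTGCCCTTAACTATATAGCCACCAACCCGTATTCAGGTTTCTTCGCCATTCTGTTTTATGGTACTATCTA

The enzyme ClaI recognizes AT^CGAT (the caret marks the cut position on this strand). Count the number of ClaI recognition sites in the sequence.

ATCGAT occurs starting at positions 3, 28.
ClaI cuts at 2 sites.

2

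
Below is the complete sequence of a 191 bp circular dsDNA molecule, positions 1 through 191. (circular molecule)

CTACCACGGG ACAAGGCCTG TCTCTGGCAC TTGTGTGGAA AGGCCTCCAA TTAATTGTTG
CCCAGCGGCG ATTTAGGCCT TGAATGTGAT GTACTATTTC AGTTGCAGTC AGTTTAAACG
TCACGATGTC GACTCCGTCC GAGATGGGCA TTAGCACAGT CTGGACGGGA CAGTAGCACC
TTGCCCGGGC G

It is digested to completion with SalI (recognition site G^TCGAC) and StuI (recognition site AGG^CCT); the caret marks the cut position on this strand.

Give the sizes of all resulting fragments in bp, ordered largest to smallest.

79, 51, 34, 27 bp

The SalI site (GTCGAC) starts at position 128.
SalI cuts after the first base of each site, so after position 128.
StuI sites (AGGCCT) start at positions 14, 41, 75.
StuI cuts after base 3 of each site, so after positions 16, 43, 77.
Combined cut positions: 16, 43, 77, 128.
Circular molecule, 4 cuts → 4 fragments:
  17–43 → 27 bp
  44–77 → 34 bp
  78–128 → 51 bp
  129–191 then 1–16 → 63 + 16 = 79 bp
Sorted largest to smallest: 79, 51, 34, 27 bp.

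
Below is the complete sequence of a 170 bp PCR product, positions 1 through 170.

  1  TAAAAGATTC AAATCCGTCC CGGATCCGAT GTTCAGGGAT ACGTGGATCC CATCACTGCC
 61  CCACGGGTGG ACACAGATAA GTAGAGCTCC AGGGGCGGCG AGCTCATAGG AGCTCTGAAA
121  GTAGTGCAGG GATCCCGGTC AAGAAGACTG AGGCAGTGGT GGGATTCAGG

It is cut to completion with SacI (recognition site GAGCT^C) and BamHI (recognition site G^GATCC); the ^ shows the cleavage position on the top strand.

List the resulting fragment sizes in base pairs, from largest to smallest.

43, 40, 23, 22, 16, 16, 10 bp

SacI sites (GAGCTC) start at positions 84, 100, 110.
SacI cuts after base 5 of each site (before the last base), so after positions 88, 104, 114.
BamHI sites (GGATCC) start at positions 22, 45, 130.
BamHI cuts after the first base of each site, so after positions 22, 45, 130.
Combined cut positions: 22, 45, 88, 104, 114, 130.
Linear molecule, 6 cuts → 7 fragments:
  1–22 → 22 bp
  23–45 → 23 bp
  46–88 → 43 bp
  89–104 → 16 bp
  105–114 → 10 bp
  115–130 → 16 bp
  131–170 → 40 bp
Sorted largest to smallest: 43, 40, 23, 22, 16, 16, 10 bp.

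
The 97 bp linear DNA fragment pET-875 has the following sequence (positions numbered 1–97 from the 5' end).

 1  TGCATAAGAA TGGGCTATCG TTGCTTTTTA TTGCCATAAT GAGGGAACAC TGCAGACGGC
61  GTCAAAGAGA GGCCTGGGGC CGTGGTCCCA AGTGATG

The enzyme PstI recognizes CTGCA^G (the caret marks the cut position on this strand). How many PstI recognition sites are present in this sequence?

1

CTGCAG occurs starting at position 50.
PstI cuts at 1 site.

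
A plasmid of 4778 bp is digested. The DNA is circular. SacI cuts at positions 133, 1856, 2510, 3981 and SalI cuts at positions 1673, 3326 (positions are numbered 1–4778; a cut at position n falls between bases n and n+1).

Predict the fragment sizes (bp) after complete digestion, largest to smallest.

Combined cut positions (sorted): 133, 1673, 1856, 2510, 3326, 3981.
Circular molecule, 6 cuts → 6 fragments:
  1673 − 133 = 1540 bp
  1856 − 1673 = 183 bp
  2510 − 1856 = 654 bp
  3326 − 2510 = 816 bp
  3981 − 3326 = 655 bp
  wrap: 4778 − 3981 + 133 = 930 bp
Sorted largest to smallest: 1540, 930, 816, 655, 654, 183 bp.

1540, 930, 816, 655, 654, 183 bp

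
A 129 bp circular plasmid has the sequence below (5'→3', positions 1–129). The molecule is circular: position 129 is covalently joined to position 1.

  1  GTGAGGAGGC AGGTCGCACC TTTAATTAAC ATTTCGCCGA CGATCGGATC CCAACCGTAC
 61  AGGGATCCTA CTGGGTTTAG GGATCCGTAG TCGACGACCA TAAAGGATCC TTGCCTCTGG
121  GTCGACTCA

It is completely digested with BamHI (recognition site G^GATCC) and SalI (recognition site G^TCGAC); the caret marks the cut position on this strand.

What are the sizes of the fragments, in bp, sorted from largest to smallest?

54, 18, 17, 16, 15, 9 bp

BamHI sites (GGATCC) start at positions 46, 63, 81, 105.
BamHI cuts after the first base of each site, so after positions 46, 63, 81, 105.
SalI sites (GTCGAC) start at positions 90, 121.
SalI cuts after the first base of each site, so after positions 90, 121.
Combined cut positions: 46, 63, 81, 90, 105, 121.
Circular molecule, 6 cuts → 6 fragments:
  47–63 → 17 bp
  64–81 → 18 bp
  82–90 → 9 bp
  91–105 → 15 bp
  106–121 → 16 bp
  122–129 then 1–46 → 8 + 46 = 54 bp
Sorted largest to smallest: 54, 18, 17, 16, 15, 9 bp.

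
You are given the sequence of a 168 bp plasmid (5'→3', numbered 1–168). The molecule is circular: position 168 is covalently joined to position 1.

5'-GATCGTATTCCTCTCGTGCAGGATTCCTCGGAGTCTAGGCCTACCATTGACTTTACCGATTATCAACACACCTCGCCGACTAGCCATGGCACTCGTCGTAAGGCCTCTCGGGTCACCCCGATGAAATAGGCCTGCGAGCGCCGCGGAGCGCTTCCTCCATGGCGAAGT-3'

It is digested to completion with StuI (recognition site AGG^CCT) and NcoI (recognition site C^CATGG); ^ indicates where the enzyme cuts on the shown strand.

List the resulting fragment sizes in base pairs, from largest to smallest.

StuI sites (AGGCCT) start at positions 37, 101, 128.
StuI cuts after base 3 of each site, so after positions 39, 103, 130.
NcoI sites (CCATGG) start at positions 84, 157.
NcoI cuts after the first base of each site, so after positions 84, 157.
Combined cut positions: 39, 84, 103, 130, 157.
Circular molecule, 5 cuts → 5 fragments:
  40–84 → 45 bp
  85–103 → 19 bp
  104–130 → 27 bp
  131–157 → 27 bp
  158–168 then 1–39 → 11 + 39 = 50 bp
Sorted largest to smallest: 50, 45, 27, 27, 19 bp.

50, 45, 27, 27, 19 bp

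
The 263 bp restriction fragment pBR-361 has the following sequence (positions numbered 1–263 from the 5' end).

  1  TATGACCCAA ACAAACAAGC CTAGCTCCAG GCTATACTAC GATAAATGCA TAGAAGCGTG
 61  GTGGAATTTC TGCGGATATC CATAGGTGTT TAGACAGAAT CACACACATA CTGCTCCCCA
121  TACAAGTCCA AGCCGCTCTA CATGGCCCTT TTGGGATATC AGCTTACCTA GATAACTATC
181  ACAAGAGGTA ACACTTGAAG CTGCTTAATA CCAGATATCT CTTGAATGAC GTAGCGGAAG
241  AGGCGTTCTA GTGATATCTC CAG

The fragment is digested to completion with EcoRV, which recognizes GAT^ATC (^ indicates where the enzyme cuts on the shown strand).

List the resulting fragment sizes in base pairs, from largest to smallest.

EcoRV sites (GATATC) start at positions 75, 155, 214, 253.
EcoRV cuts after base 3 of each site, so after positions 77, 157, 216, 255.
Linear molecule, 4 cuts → 5 fragments:
  1–77 → 77 bp
  78–157 → 80 bp
  158–216 → 59 bp
  217–255 → 39 bp
  256–263 → 8 bp
Sorted largest to smallest: 80, 77, 59, 39, 8 bp.

80, 77, 59, 39, 8 bp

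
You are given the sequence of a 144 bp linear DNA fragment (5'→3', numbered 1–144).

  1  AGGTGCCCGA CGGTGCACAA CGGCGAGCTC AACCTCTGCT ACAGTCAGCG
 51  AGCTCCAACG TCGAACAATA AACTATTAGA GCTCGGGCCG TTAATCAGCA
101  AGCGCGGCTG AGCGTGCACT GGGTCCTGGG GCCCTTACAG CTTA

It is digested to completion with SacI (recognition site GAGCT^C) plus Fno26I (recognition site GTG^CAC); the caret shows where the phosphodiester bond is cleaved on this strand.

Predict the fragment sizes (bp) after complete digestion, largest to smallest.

33, 29, 28, 25, 15, 14 bp

SacI sites (GAGCTC) start at positions 25, 50, 79.
SacI cuts after base 5 of each site (before the last base), so after positions 29, 54, 83.
Fno26I sites (GTGCAC) start at positions 13, 114.
Fno26I cuts after base 3 of each site, so after positions 15, 116.
Combined cut positions: 15, 29, 54, 83, 116.
Linear molecule, 5 cuts → 6 fragments:
  1–15 → 15 bp
  16–29 → 14 bp
  30–54 → 25 bp
  55–83 → 29 bp
  84–116 → 33 bp
  117–144 → 28 bp
Sorted largest to smallest: 33, 29, 28, 25, 15, 14 bp.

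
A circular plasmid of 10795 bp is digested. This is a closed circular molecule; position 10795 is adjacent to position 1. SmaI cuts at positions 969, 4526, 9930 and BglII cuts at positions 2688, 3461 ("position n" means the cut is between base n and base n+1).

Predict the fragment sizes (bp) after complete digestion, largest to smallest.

Combined cut positions (sorted): 969, 2688, 3461, 4526, 9930.
Circular molecule, 5 cuts → 5 fragments:
  2688 − 969 = 1719 bp
  3461 − 2688 = 773 bp
  4526 − 3461 = 1065 bp
  9930 − 4526 = 5404 bp
  wrap: 10795 − 9930 + 969 = 1834 bp
Sorted largest to smallest: 5404, 1834, 1719, 1065, 773 bp.

5404, 1834, 1719, 1065, 773 bp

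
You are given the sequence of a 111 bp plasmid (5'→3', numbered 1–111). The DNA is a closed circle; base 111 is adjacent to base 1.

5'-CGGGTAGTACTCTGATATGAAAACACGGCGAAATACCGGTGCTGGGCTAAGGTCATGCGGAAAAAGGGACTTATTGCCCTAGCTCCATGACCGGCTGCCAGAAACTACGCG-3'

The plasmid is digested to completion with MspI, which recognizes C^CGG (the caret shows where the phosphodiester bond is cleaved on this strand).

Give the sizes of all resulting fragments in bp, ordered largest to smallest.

56, 55 bp

MspI sites (CCGG) start at positions 36, 91.
MspI cuts after the first base of each site, so after positions 36, 91.
Circular molecule, 2 cuts → 2 fragments:
  37–91 → 55 bp
  92–111 then 1–36 → 20 + 36 = 56 bp
Sorted largest to smallest: 56, 55 bp.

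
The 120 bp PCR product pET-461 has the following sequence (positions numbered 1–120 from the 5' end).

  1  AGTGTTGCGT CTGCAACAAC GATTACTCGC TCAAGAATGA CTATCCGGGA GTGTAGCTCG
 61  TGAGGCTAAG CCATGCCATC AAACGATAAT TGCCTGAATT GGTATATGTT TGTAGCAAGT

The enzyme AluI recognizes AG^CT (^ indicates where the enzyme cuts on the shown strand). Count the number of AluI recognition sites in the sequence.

1

AGCT occurs starting at position 55.
AluI cuts at 1 site.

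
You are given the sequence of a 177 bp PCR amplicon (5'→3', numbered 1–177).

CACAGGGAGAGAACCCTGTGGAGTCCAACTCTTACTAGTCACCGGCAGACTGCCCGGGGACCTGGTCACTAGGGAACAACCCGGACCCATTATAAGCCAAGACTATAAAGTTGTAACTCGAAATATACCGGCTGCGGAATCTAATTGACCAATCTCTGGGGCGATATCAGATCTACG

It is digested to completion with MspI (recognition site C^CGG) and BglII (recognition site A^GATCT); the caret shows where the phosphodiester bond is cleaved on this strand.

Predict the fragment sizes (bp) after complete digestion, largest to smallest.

47, 42, 41, 27, 12, 8 bp

MspI sites (CCGG) start at positions 42, 54, 81, 128.
MspI cuts after the first base of each site, so after positions 42, 54, 81, 128.
The BglII site (AGATCT) starts at position 169.
BglII cuts after the first base of each site, so after position 169.
Combined cut positions: 42, 54, 81, 128, 169.
Linear molecule, 5 cuts → 6 fragments:
  1–42 → 42 bp
  43–54 → 12 bp
  55–81 → 27 bp
  82–128 → 47 bp
  129–169 → 41 bp
  170–177 → 8 bp
Sorted largest to smallest: 47, 42, 41, 27, 12, 8 bp.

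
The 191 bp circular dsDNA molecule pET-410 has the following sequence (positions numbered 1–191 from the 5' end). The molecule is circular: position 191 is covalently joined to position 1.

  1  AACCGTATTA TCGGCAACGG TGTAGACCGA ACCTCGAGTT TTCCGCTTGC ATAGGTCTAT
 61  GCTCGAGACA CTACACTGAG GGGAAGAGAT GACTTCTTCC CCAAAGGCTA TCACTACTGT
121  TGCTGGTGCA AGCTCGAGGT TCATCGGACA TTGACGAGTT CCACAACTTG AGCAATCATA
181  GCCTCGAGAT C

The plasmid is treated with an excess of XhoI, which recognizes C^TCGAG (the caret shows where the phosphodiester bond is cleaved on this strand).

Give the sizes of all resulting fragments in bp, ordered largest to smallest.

71, 50, 41, 29 bp

XhoI sites (CTCGAG) start at positions 33, 62, 133, 183.
XhoI cuts after the first base of each site, so after positions 33, 62, 133, 183.
Circular molecule, 4 cuts → 4 fragments:
  34–62 → 29 bp
  63–133 → 71 bp
  134–183 → 50 bp
  184–191 then 1–33 → 8 + 33 = 41 bp
Sorted largest to smallest: 71, 50, 41, 29 bp.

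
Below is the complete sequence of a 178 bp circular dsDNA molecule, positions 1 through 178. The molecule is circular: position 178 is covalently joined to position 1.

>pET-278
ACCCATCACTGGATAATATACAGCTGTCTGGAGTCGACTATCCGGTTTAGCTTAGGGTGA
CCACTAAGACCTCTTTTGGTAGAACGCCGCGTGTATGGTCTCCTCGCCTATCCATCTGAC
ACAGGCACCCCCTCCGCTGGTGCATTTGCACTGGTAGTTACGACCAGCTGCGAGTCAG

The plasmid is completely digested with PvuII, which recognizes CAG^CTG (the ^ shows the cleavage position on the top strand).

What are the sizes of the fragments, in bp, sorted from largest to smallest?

144, 34 bp

PvuII sites (CAGCTG) start at positions 21, 165.
PvuII cuts after base 3 of each site, so after positions 23, 167.
Circular molecule, 2 cuts → 2 fragments:
  24–167 → 144 bp
  168–178 then 1–23 → 11 + 23 = 34 bp
Sorted largest to smallest: 144, 34 bp.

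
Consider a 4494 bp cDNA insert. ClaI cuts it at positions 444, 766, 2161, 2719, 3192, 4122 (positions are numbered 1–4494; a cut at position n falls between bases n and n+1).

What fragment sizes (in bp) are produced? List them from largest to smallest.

1395, 930, 558, 473, 444, 372, 322 bp

Linear molecule, 6 cuts → 7 fragments:
  444 − 0 = 444 bp
  766 − 444 = 322 bp
  2161 − 766 = 1395 bp
  2719 − 2161 = 558 bp
  3192 − 2719 = 473 bp
  4122 − 3192 = 930 bp
  4494 − 4122 = 372 bp
Sorted largest to smallest: 1395, 930, 558, 473, 444, 372, 322 bp.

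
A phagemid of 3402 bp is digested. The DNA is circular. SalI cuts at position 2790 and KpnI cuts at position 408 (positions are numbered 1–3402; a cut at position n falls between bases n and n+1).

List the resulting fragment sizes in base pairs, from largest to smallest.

2382, 1020 bp

Combined cut positions (sorted): 408, 2790.
Circular molecule, 2 cuts → 2 fragments:
  2790 − 408 = 2382 bp
  wrap: 3402 − 2790 + 408 = 1020 bp
Sorted largest to smallest: 2382, 1020 bp.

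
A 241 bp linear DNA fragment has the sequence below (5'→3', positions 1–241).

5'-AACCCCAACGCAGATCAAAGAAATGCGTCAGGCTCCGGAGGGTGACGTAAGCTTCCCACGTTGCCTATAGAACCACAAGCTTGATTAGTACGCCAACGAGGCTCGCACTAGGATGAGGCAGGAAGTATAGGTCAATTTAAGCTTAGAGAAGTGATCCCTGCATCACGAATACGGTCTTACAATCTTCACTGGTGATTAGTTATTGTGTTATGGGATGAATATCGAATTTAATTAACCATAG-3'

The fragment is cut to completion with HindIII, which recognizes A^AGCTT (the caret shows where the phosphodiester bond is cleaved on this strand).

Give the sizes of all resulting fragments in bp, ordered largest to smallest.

102, 62, 49, 28 bp

HindIII sites (AAGCTT) start at positions 49, 77, 139.
HindIII cuts after the first base of each site, so after positions 49, 77, 139.
Linear molecule, 3 cuts → 4 fragments:
  1–49 → 49 bp
  50–77 → 28 bp
  78–139 → 62 bp
  140–241 → 102 bp
Sorted largest to smallest: 102, 62, 49, 28 bp.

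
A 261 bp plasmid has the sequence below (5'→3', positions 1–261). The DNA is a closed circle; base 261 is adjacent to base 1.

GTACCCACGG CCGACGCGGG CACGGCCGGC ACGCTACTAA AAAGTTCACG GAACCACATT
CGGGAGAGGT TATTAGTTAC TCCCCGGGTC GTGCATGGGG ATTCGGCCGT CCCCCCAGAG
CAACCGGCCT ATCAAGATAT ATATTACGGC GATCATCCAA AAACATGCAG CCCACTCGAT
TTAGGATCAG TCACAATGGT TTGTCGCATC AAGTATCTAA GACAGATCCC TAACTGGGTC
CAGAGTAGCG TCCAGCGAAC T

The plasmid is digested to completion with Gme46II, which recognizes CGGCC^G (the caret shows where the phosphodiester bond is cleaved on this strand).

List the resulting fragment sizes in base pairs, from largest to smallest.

Gme46II sites (CGGCCG) start at positions 8, 23, 104.
Gme46II cuts after base 5 of each site (before the last base), so after positions 12, 27, 108.
Circular molecule, 3 cuts → 3 fragments:
  13–27 → 15 bp
  28–108 → 81 bp
  109–261 then 1–12 → 153 + 12 = 165 bp
Sorted largest to smallest: 165, 81, 15 bp.

165, 81, 15 bp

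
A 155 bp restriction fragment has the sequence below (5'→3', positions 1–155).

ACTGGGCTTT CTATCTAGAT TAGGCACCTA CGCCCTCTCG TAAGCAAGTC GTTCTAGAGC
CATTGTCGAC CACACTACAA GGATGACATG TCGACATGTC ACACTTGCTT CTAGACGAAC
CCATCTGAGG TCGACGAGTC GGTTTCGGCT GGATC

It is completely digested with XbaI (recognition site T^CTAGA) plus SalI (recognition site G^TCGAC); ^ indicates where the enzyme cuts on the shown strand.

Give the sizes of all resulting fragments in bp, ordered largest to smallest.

XbaI sites (TCTAGA) start at positions 14, 53, 110.
XbaI cuts after the first base of each site, so after positions 14, 53, 110.
SalI sites (GTCGAC) start at positions 65, 90, 130.
SalI cuts after the first base of each site, so after positions 65, 90, 130.
Combined cut positions: 14, 53, 65, 90, 110, 130.
Linear molecule, 6 cuts → 7 fragments:
  1–14 → 14 bp
  15–53 → 39 bp
  54–65 → 12 bp
  66–90 → 25 bp
  91–110 → 20 bp
  111–130 → 20 bp
  131–155 → 25 bp
Sorted largest to smallest: 39, 25, 25, 20, 20, 14, 12 bp.

39, 25, 25, 20, 20, 14, 12 bp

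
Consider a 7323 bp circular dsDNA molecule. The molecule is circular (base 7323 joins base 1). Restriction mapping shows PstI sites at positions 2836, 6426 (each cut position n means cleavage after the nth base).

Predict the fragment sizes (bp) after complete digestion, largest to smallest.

3733, 3590 bp

Circular molecule, 2 cuts → 2 fragments:
  6426 − 2836 = 3590 bp
  wrap: 7323 − 6426 + 2836 = 3733 bp
Sorted largest to smallest: 3733, 3590 bp.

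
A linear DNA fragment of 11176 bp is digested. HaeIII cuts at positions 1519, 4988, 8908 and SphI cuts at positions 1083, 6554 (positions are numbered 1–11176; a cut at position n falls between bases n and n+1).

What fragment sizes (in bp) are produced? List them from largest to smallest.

3469, 2354, 2268, 1566, 1083, 436 bp

Combined cut positions (sorted): 1083, 1519, 4988, 6554, 8908.
Linear molecule, 5 cuts → 6 fragments:
  1083 − 0 = 1083 bp
  1519 − 1083 = 436 bp
  4988 − 1519 = 3469 bp
  6554 − 4988 = 1566 bp
  8908 − 6554 = 2354 bp
  11176 − 8908 = 2268 bp
Sorted largest to smallest: 3469, 2354, 2268, 1566, 1083, 436 bp.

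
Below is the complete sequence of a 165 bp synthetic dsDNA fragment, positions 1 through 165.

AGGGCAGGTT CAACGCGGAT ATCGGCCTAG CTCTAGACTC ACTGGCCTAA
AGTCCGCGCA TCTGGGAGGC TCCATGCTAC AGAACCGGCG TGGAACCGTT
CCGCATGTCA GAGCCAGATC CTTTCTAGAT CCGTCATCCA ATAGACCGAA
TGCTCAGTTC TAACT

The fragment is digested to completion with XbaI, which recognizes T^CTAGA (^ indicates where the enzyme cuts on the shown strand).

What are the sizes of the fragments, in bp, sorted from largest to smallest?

92, 41, 32 bp

XbaI sites (TCTAGA) start at positions 32, 124.
XbaI cuts after the first base of each site, so after positions 32, 124.
Linear molecule, 2 cuts → 3 fragments:
  1–32 → 32 bp
  33–124 → 92 bp
  125–165 → 41 bp
Sorted largest to smallest: 92, 41, 32 bp.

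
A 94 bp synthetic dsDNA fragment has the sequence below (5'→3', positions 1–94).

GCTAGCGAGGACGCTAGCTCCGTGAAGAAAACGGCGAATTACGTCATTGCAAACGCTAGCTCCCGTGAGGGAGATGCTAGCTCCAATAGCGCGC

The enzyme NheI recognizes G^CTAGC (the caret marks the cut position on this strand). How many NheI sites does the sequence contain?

4

GCTAGC occurs starting at positions 1, 13, 55, 76.
NheI cuts at 4 sites.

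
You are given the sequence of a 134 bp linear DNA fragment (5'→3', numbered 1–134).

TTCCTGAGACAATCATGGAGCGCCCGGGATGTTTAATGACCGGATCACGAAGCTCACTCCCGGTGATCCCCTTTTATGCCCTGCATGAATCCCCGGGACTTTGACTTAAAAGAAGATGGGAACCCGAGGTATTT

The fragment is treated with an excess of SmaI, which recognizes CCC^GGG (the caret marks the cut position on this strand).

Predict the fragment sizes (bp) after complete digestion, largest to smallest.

69, 40, 25 bp

SmaI sites (CCCGGG) start at positions 23, 92.
SmaI cuts after base 3 of each site, so after positions 25, 94.
Linear molecule, 2 cuts → 3 fragments:
  1–25 → 25 bp
  26–94 → 69 bp
  95–134 → 40 bp
Sorted largest to smallest: 69, 40, 25 bp.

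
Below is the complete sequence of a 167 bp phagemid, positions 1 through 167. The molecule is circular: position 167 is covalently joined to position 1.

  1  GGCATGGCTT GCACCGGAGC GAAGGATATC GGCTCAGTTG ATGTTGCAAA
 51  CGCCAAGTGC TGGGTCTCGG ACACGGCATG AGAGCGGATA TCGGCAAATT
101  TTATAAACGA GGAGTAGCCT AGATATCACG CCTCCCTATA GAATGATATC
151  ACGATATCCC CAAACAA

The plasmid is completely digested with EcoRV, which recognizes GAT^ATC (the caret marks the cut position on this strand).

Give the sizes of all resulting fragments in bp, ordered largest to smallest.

EcoRV sites (GATATC) start at positions 25, 87, 122, 145, 153.
EcoRV cuts after base 3 of each site, so after positions 27, 89, 124, 147, 155.
Circular molecule, 5 cuts → 5 fragments:
  28–89 → 62 bp
  90–124 → 35 bp
  125–147 → 23 bp
  148–155 → 8 bp
  156–167 then 1–27 → 12 + 27 = 39 bp
Sorted largest to smallest: 62, 39, 35, 23, 8 bp.

62, 39, 35, 23, 8 bp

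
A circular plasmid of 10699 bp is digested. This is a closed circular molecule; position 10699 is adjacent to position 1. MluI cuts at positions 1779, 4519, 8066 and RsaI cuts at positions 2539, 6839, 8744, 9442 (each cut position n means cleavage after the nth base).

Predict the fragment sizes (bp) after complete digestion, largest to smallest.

Combined cut positions (sorted): 1779, 2539, 4519, 6839, 8066, 8744, 9442.
Circular molecule, 7 cuts → 7 fragments:
  2539 − 1779 = 760 bp
  4519 − 2539 = 1980 bp
  6839 − 4519 = 2320 bp
  8066 − 6839 = 1227 bp
  8744 − 8066 = 678 bp
  9442 − 8744 = 698 bp
  wrap: 10699 − 9442 + 1779 = 3036 bp
Sorted largest to smallest: 3036, 2320, 1980, 1227, 760, 698, 678 bp.

3036, 2320, 1980, 1227, 760, 698, 678 bp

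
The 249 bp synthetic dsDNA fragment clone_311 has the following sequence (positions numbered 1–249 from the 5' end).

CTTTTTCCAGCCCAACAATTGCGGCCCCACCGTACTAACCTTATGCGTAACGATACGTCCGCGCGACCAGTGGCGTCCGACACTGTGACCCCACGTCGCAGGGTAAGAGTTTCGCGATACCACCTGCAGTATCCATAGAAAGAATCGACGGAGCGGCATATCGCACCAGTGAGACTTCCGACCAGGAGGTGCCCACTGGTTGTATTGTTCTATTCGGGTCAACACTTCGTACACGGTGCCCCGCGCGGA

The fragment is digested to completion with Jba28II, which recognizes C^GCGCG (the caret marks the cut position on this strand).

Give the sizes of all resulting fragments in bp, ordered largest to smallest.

Jba28II sites (CGCGCG) start at positions 60, 242.
Jba28II cuts after the first base of each site, so after positions 60, 242.
Linear molecule, 2 cuts → 3 fragments:
  1–60 → 60 bp
  61–242 → 182 bp
  243–249 → 7 bp
Sorted largest to smallest: 182, 60, 7 bp.

182, 60, 7 bp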